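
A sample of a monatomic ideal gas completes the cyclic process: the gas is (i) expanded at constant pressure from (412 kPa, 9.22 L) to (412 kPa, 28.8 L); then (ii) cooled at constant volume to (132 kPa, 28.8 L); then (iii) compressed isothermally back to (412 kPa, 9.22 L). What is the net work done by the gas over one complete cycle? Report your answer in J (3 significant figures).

W_net ≈ 3740 J

Leg (i): W = PΔV = (412)(28.8 − 9.22) = 8067 J.
Leg (ii): W = 0.
Leg (iii): W = PᵢVᵢ ln(V_f/Vᵢ) = (3802) ln(9.22/28.8) = -4330 J.
W_net = 8067 − 4330 = 3737 J.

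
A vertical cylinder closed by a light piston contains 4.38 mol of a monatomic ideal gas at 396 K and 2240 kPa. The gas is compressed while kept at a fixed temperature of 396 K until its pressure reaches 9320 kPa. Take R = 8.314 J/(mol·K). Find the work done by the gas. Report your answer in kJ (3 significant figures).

Isothermal process: W = nRT ln(V₂/V₁) = nRT ln(P₁/P₂).
W = (4.38)(8.314)(396) × ln(2240/9320)
  = 14420 × ln(0.2403) = 14420 × -1.426
W_by_gas = -20559 J.

W ≈ -20.6 kJ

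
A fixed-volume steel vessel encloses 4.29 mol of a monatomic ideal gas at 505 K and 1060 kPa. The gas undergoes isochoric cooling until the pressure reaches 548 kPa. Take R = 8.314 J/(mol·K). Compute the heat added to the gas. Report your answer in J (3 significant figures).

Constant volume ⇒ W = 0, so Q = ΔU = nCᵥΔT with Cᵥ = 3R/2 = 12.47 J/(mol·K).
At constant V, T₂/T₁ = P₂/P₁ ⇒ ΔT = T₁(P₂/P₁ − 1) = 505·(548/1060 − 1) = -243.9 K.
ΔU = (4.29)(12.47)(-243.9) = -13050 J.

Q ≈ -13100 J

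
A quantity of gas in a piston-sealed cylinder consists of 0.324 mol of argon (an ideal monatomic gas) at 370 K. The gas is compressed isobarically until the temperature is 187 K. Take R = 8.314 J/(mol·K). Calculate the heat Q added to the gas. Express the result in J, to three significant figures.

Q ≈ -1230 J

Isobaric: W = nRΔT = (0.324)(8.314)(-183) = -493 J.
ΔU = nCᵥΔT with Cᵥ = 3R/2: ΔU = (0.324)(12.47)(-183) = -739.4 J.
Q = ΔU + W = -739.4 − 493 = -1232 J.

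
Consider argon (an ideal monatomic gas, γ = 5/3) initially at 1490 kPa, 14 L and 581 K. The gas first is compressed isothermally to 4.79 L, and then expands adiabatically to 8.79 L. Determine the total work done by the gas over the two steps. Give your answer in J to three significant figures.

W_total ≈ -12000 J

Step 1 (isothermal): W = P₁V₁ ln(V₂/V₁) = (20860) ln(4.79/14) = -22373 J.
After step 1: P = 4355 kPa, V = 4.79 L, T = 581 K.
Step 2 (adiabatic): W = (P₁V₁ − P₂V₂)/(γ−1) = (20860 − 13917)/0.667 = 10415 J.
W_total = -22373 + 10415 = -11958 J.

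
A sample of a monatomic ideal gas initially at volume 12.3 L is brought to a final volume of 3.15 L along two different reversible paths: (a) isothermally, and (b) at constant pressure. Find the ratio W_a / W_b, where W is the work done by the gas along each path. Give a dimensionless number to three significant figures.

W_a / W_b ≈ 1.83

Path (a) isothermal: W = P₁V₁ ln(V₂/V₁) → W_a/(P₁V₁) = -1.362.
Path (b) isobaric: W = P₁(V₂ − V₁) → W_b/(P₁V₁) = -0.7439.
W_a / W_b = -1.362 / -0.7439 = 1.831.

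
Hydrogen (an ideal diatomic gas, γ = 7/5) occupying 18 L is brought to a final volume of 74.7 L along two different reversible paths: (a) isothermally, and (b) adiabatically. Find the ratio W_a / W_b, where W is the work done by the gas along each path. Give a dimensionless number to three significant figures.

W_a / W_b ≈ 1.31

Path (a) isothermal: W = P₁V₁ ln(V₂/V₁) → W_a/(P₁V₁) = 1.423.
Path (b) adiabatic: W = P₁V₁(1 − (V₁/V₂)^(γ−1))/(γ−1) → W_b/(P₁V₁) = 1.085.
W_a / W_b = 1.423 / 1.085 = 1.311.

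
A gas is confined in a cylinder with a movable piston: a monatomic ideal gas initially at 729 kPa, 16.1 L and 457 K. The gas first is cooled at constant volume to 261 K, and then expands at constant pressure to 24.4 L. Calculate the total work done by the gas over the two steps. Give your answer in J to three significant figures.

W_total ≈ 3460 J

Step 1 (isochoric): W = 0 (constant volume).
After step 1: P = 416.3 kPa (V unchanged).
Step 2 (isobaric): W = PΔV = (416.3 kPa)(24.4 − 16.1 L) = 3456 J.
W_total = 0 + 3456 = 3456 J.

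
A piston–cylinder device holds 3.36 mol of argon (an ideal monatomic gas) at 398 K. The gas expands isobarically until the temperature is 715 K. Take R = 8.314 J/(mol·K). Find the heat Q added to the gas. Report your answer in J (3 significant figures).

Isobaric: W = nRΔT = (3.36)(8.314)(317) = 8855 J.
ΔU = nCᵥΔT with Cᵥ = 3R/2: ΔU = (3.36)(12.47)(317) = 13283 J.
Q = ΔU + W = 13283 + 8855 = 22139 J.

Q ≈ 22100 J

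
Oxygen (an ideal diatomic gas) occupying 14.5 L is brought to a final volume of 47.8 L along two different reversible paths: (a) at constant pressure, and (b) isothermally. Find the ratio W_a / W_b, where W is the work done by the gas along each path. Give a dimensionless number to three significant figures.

Path (a) isobaric: W = P₁(V₂ − V₁) → W_a/(P₁V₁) = 2.297.
Path (b) isothermal: W = P₁V₁ ln(V₂/V₁) → W_b/(P₁V₁) = 1.193.
W_a / W_b = 2.297 / 1.193 = 1.925.

W_a / W_b ≈ 1.93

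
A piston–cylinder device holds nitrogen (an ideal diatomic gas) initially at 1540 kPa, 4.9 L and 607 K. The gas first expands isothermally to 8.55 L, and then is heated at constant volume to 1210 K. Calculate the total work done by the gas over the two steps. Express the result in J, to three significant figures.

W_total ≈ 4200 J

Step 1 (isothermal): W = P₁V₁ ln(V₂/V₁) = (7546) ln(8.55/4.9) = 4201 J.
Step 2 (isochoric): W = 0 (constant volume).
W_total = 4201 + 0 = 4201 J.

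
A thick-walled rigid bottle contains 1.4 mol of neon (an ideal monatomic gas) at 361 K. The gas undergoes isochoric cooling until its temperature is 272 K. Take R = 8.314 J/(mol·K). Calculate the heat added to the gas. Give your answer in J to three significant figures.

Constant volume ⇒ W = 0, so Q = ΔU = nCᵥΔT with Cᵥ = 3R/2 = 12.47 J/(mol·K).
ΔU = (1.4)(12.47)(272 − 361) = -1554 J.

Q ≈ -1550 J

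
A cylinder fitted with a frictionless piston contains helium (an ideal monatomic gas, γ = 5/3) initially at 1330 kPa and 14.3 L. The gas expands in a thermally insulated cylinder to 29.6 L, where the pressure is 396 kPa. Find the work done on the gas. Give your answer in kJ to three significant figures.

Adiabatic: W = (P₁V₁ − P₂V₂)/(γ − 1) with γ = 5/3.
P₁V₁ = 19019 J, P₂V₂ = 11722 J.
W = (19019 − 11722) / 0.6667 = 10946 J.
Work on gas = −W_by = -10946 J.

W ≈ -10.9 kJ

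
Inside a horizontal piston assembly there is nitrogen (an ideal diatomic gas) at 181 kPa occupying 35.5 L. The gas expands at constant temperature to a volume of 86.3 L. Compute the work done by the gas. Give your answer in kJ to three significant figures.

Isothermal: W = nRT ln(V₂/V₁) = P₁V₁ ln(V₂/V₁).
P₁V₁ = (181 kPa)(35.5 L) = 6426 J.
W = 6426 × ln(86.3/35.5) = 6426 × 0.8883
W_by_gas = 5708 J.

W ≈ 5.71 kJ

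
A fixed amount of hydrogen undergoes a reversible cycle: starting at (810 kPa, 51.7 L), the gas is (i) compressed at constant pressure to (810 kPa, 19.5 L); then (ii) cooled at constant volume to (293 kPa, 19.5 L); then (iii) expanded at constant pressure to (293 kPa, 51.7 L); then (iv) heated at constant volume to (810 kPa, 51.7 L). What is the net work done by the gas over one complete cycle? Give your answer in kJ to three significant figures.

W_net ≈ -16.6 kJ

Constant-volume legs do no work.
W(i) = (810)(19.5 − 51.7) = -26082 J; W(iii) = (293)(51.7 − 19.5) = 9435 J.
W_net = -26082 + 9435 = -16647 J (the counter-clockwise enclosed area).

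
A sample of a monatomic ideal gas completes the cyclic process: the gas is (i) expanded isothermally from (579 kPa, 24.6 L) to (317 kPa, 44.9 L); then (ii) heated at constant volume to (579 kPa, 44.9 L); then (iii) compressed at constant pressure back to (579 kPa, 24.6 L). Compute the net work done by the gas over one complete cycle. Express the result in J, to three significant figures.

Leg (i): W = PᵢVᵢ ln(V_f/Vᵢ) = (14243) ln(44.9/24.6) = 8570 J.
Leg (ii): W = 0.
Leg (iii): W = PΔV = (579)(24.6 − 44.9) = -11754 J.
W_net = 8570 − 11754 = -3184 J.

W_net ≈ -3180 J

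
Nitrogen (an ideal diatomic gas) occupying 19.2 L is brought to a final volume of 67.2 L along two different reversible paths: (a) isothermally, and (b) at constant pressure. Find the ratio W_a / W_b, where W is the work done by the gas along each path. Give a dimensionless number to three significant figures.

Path (a) isothermal: W = P₁V₁ ln(V₂/V₁) → W_a/(P₁V₁) = 1.253.
Path (b) isobaric: W = P₁(V₂ − V₁) → W_b/(P₁V₁) = 2.5.
W_a / W_b = 1.253 / 2.5 = 0.5011.

W_a / W_b ≈ 0.501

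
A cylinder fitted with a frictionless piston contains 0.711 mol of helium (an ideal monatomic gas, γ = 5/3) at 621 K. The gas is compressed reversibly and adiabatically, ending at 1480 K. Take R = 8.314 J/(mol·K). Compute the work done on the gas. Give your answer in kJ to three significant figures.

W ≈ 7.62 kJ

Adiabatic ⇒ Q = 0, so W_by = −ΔU = nCᵥ(T₁ − T₂).
Cᵥ = 3R/2 = 12.47 J/(mol·K).
W = (0.711)(12.47)(621 − 1480) = -7617 J.
Work on gas = −W_by = 7617 J.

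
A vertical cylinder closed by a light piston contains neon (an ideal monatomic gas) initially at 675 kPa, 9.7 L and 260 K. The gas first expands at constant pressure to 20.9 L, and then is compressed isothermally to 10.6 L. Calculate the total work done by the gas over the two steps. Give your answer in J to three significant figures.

W_total ≈ -2020 J

Step 1 (isobaric): W = PΔV = (675 kPa)(20.9 − 9.7 L) = 7560 J.
After step 1: P = 675 kPa, V = 20.9 L, T = 560.2 K.
Step 2 (isothermal): W = P₁V₁ ln(V₂/V₁) = (14107) ln(10.6/20.9) = -9578 J.
W_total = 7560 − 9578 = -2018 J.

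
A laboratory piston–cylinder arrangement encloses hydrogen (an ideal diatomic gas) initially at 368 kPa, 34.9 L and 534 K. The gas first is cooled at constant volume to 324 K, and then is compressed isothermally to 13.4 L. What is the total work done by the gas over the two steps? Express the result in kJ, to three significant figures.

W_total ≈ -7.46 kJ

Step 1 (isochoric): W = 0 (constant volume).
After step 1: P = 223.3 kPa (V unchanged).
Step 2 (isothermal): W = P₁V₁ ln(V₂/V₁) = (7793) ln(13.4/34.9) = -7459 J.
W_total = 0 − 7459 = -7459 J.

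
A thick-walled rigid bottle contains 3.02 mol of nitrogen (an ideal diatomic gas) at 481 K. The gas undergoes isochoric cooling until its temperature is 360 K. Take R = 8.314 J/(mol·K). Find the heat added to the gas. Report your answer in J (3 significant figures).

Constant volume ⇒ W = 0, so Q = ΔU = nCᵥΔT with Cᵥ = 5R/2 = 20.79 J/(mol·K).
ΔU = (3.02)(20.79)(360 − 481) = -7595 J.

Q ≈ -7600 J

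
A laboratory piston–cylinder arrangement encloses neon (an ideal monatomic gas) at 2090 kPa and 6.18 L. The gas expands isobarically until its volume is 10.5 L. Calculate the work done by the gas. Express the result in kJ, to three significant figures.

W ≈ 9.03 kJ

Isobaric: W = P ΔV.
W = (2090 kPa)(10.5 − 6.18 L) = (2090)(4.32) = 9029 J.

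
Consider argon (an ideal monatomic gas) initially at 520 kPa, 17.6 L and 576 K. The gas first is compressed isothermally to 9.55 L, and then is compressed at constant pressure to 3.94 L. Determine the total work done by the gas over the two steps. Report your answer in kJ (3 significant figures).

Step 1 (isothermal): W = P₁V₁ ln(V₂/V₁) = (9152) ln(9.55/17.6) = -5595 J.
After step 1: P = 958.3 kPa, V = 9.55 L, T = 576 K.
Step 2 (isobaric): W = PΔV = (958.3 kPa)(3.94 − 9.55 L) = -5376 J.
W_total = -5595 − 5376 = -10971 J.

W_total ≈ -11.0 kJ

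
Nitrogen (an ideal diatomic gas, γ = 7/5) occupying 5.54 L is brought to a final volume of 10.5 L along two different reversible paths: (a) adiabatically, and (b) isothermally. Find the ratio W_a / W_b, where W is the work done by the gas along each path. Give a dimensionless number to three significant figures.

W_a / W_b ≈ 0.882

Path (a) adiabatic: W = P₁V₁(1 − (V₁/V₂)^(γ−1))/(γ−1) → W_a/(P₁V₁) = 0.5642.
Path (b) isothermal: W = P₁V₁ ln(V₂/V₁) → W_b/(P₁V₁) = 0.6394.
W_a / W_b = 0.5642 / 0.6394 = 0.8824.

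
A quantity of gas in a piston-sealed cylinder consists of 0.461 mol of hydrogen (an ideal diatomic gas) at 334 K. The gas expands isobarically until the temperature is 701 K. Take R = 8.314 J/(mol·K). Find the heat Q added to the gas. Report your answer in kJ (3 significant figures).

Isobaric: W = nRΔT = (0.461)(8.314)(367) = 1407 J.
ΔU = nCᵥΔT with Cᵥ = 5R/2: ΔU = (0.461)(20.79)(367) = 3517 J.
Q = ΔU + W = 3517 + 1407 = 4923 J.

Q ≈ 4.92 kJ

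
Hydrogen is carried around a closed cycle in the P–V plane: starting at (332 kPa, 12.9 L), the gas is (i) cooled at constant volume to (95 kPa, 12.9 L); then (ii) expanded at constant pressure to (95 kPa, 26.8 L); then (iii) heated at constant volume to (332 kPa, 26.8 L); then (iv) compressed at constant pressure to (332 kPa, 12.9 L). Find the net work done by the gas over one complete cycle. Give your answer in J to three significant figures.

W_net ≈ -3290 J

Constant-volume legs do no work.
W(ii) = (95)(26.8 − 12.9) = 1320 J; W(iv) = (332)(12.9 − 26.8) = -4615 J.
W_net = 1320 − 4615 = -3294 J (the counter-clockwise enclosed area).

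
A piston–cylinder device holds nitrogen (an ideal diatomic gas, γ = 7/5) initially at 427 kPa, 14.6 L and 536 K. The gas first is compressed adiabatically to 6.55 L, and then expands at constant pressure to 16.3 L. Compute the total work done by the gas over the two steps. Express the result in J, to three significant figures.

W_total ≈ 6900 J

Step 1 (adiabatic): W = (P₁V₁ − P₂V₂)/(γ−1) = (6234 − 8591)/0.4 = -5891 J.
After step 1: P = 1312 kPa, V = 6.55 L, T = 738.6 K.
Step 2 (isobaric): W = PΔV = (1312 kPa)(16.3 − 6.55 L) = 12788 J.
W_total = -5891 + 12788 = 6896 J.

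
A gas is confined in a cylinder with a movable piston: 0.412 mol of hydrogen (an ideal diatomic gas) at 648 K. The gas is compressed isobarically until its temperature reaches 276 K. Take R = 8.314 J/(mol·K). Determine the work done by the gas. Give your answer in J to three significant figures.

Isobaric: W = P ΔV = nR ΔT.
W = (0.412)(8.314)(276 − 648) = -1274 J.

W ≈ -1270 J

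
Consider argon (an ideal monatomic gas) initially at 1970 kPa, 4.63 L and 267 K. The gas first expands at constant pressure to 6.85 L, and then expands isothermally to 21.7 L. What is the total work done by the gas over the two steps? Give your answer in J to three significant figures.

W_total ≈ 19900 J

Step 1 (isobaric): W = PΔV = (1970 kPa)(6.85 − 4.63 L) = 4373 J.
After step 1: P = 1970 kPa, V = 6.85 L, T = 395 K.
Step 2 (isothermal): W = P₁V₁ ln(V₂/V₁) = (13494) ln(21.7/6.85) = 15560 J.
W_total = 4373 + 15560 = 19933 J.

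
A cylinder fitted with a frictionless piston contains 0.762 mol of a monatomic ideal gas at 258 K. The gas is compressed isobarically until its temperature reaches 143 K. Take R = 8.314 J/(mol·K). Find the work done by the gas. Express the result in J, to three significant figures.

Isobaric: W = P ΔV = nR ΔT.
W = (0.762)(8.314)(143 − 258) = -728.6 J.

W ≈ -729 J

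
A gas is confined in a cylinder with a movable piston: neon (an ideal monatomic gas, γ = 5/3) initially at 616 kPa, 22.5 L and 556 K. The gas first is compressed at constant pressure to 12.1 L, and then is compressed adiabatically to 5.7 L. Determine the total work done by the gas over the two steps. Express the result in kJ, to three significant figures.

W_total ≈ -13.7 kJ

Step 1 (isobaric): W = PΔV = (616 kPa)(12.1 − 22.5 L) = -6406 J.
After step 1: P = 616 kPa, V = 12.1 L, T = 299 K.
Step 2 (adiabatic): W = (P₁V₁ − P₂V₂)/(γ−1) = (7454 − 12311)/0.667 = -7287 J.
W_total = -6406 − 7287 = -13693 J.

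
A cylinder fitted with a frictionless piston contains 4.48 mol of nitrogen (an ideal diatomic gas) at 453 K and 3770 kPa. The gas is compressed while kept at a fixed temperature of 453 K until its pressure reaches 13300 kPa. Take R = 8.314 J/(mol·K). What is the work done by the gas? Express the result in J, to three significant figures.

Isothermal process: W = nRT ln(V₂/V₁) = nRT ln(P₁/P₂).
W = (4.48)(8.314)(453) × ln(3770/13300)
  = 16873 × ln(0.2835) = 16873 × -1.261
W_by_gas = -21271 J.

W ≈ -21300 J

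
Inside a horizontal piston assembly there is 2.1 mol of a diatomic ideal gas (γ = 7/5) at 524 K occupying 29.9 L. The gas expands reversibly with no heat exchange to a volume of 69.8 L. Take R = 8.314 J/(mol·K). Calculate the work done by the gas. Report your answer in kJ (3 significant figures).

W ≈ 6.58 kJ

Adiabatic: TV^(γ−1) = const with γ = 7/5.
T₂ = T₁ (V₁/V₂)^(γ−1) = 524 × (29.9/69.8)^0.4 = 524 × 0.7124 = 373.3 K.
W_by = nCᵥ(T₁ − T₂) = (2.1)(20.79)(524 − 373.3) = 6578 J.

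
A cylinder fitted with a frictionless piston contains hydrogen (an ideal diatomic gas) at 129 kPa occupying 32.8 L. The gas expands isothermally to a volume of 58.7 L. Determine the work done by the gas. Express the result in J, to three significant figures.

Isothermal: W = nRT ln(V₂/V₁) = P₁V₁ ln(V₂/V₁).
P₁V₁ = (129 kPa)(32.8 L) = 4231 J.
W = 4231 × ln(58.7/32.8) = 4231 × 0.582
W_by_gas = 2463 J.

W ≈ 2460 J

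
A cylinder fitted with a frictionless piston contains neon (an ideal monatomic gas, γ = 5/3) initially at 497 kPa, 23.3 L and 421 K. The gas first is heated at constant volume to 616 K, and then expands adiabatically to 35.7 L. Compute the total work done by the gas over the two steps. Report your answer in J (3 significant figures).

W_total ≈ 6290 J

Step 1 (isochoric): W = 0 (constant volume).
After step 1: P = 727.2 kPa (V unchanged).
Step 2 (adiabatic): W = (P₁V₁ − P₂V₂)/(γ−1) = (16944 − 12749)/0.667 = 6293 J.
W_total = 0 + 6293 = 6293 J.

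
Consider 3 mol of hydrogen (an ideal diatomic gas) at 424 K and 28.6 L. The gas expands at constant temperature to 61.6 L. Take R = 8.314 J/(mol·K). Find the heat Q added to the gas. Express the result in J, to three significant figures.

Isothermal ⇒ ΔU = 0, so Q = W = nRT ln(V₂/V₁).
Q = (3)(8.314)(424) ln(61.6/28.6) = 10575 × 0.7673 = 8114 J.

Q ≈ 8110 J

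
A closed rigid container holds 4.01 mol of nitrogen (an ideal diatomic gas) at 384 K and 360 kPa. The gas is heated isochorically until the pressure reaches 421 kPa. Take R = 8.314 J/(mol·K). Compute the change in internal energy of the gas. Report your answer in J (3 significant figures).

ΔU ≈ 5420 J

Constant volume ⇒ W = 0, so Q = ΔU = nCᵥΔT with Cᵥ = 5R/2 = 20.79 J/(mol·K).
At constant V, T₂/T₁ = P₂/P₁ ⇒ ΔT = T₁(P₂/P₁ − 1) = 384·(421/360 − 1) = 65.07 K.
ΔU = (4.01)(20.79)(65.07) = 5423 J.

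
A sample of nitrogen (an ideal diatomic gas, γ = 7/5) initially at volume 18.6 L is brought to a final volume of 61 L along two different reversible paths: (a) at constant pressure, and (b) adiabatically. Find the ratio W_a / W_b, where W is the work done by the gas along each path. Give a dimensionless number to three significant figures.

W_a / W_b ≈ 2.41

Path (a) isobaric: W = P₁(V₂ − V₁) → W_a/(P₁V₁) = 2.28.
Path (b) adiabatic: W = P₁V₁(1 − (V₁/V₂)^(γ−1))/(γ−1) → W_b/(P₁V₁) = 0.9454.
W_a / W_b = 2.28 / 0.9454 = 2.411.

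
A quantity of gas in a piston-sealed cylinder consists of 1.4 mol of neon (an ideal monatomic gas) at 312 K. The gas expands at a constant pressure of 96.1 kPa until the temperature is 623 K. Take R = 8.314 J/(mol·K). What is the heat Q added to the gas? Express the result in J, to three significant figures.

Q ≈ 9050 J

Isobaric: W = nRΔT = (1.4)(8.314)(311) = 3620 J.
ΔU = nCᵥΔT with Cᵥ = 3R/2: ΔU = (1.4)(12.47)(311) = 5430 J.
Q = ΔU + W = 5430 + 3620 = 9050 J.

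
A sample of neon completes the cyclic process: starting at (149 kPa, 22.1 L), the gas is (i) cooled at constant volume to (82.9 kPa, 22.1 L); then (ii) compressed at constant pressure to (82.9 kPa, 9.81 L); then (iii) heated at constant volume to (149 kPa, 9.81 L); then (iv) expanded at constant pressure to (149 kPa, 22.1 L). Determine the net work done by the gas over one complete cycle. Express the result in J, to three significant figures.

W_net ≈ 812 J

Constant-volume legs do no work.
W(ii) = (82.9)(9.81 − 22.1) = -1019 J; W(iv) = (149)(22.1 − 9.81) = 1831 J.
W_net = -1019 + 1831 = 812.4 J (the clockwise enclosed area).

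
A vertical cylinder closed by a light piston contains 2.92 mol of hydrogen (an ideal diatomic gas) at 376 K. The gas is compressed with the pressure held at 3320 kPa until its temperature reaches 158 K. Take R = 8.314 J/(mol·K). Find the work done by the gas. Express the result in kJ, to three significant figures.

W ≈ -5.29 kJ

Isobaric: W = P ΔV = nR ΔT.
W = (2.92)(8.314)(158 − 376) = -5292 J.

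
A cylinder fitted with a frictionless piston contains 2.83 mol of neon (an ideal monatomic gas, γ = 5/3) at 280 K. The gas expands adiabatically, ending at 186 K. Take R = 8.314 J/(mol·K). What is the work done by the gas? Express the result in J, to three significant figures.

W ≈ 3320 J

Adiabatic ⇒ Q = 0, so W_by = −ΔU = nCᵥ(T₁ − T₂).
Cᵥ = 3R/2 = 12.47 J/(mol·K).
W = (2.83)(12.47)(280 − 186) = 3318 J.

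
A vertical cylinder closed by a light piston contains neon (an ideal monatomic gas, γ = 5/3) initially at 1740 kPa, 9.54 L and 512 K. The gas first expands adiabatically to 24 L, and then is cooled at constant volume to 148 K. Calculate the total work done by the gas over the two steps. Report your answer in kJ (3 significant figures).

W_total ≈ 11.4 kJ

Step 1 (adiabatic): W = (P₁V₁ − P₂V₂)/(γ−1) = (16600 − 8974)/0.667 = 11438 J.
Step 2 (isochoric): W = 0 (constant volume).
W_total = 11438 + 0 = 11438 J.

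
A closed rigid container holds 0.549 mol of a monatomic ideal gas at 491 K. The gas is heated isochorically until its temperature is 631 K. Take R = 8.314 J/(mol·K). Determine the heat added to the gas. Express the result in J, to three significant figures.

Constant volume ⇒ W = 0, so Q = ΔU = nCᵥΔT with Cᵥ = 3R/2 = 12.47 J/(mol·K).
ΔU = (0.549)(12.47)(631 − 491) = 958.5 J.

Q ≈ 959 J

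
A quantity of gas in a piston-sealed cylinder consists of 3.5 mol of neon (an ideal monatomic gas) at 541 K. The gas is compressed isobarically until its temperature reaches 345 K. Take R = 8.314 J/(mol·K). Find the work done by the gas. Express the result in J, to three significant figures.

Isobaric: W = P ΔV = nR ΔT.
W = (3.5)(8.314)(345 − 541) = -5703 J.

W ≈ -5700 J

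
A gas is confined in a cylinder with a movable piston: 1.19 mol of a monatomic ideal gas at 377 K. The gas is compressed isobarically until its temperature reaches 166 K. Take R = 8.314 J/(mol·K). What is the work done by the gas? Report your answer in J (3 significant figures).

Isobaric: W = P ΔV = nR ΔT.
W = (1.19)(8.314)(166 − 377) = -2088 J.

W ≈ -2090 J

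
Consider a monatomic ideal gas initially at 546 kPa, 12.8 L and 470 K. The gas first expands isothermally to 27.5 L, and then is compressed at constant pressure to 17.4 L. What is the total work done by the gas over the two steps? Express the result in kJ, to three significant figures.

Step 1 (isothermal): W = P₁V₁ ln(V₂/V₁) = (6989) ln(27.5/12.8) = 5345 J.
After step 1: P = 254.1 kPa, V = 27.5 L, T = 470 K.
Step 2 (isobaric): W = PΔV = (254.1 kPa)(17.4 − 27.5 L) = -2567 J.
W_total = 5345 − 2567 = 2778 J.

W_total ≈ 2.78 kJ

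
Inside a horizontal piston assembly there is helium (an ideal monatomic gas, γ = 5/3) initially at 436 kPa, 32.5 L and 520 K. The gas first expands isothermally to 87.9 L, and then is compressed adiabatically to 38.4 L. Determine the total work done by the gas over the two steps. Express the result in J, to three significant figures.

Step 1 (isothermal): W = P₁V₁ ln(V₂/V₁) = (14170) ln(87.9/32.5) = 14099 J.
After step 1: P = 161.2 kPa, V = 87.9 L, T = 520 K.
Step 2 (adiabatic): W = (P₁V₁ − P₂V₂)/(γ−1) = (14170 − 24612)/0.667 = -15663 J.
W_total = 14099 − 15663 = -1564 J.

W_total ≈ -1560 J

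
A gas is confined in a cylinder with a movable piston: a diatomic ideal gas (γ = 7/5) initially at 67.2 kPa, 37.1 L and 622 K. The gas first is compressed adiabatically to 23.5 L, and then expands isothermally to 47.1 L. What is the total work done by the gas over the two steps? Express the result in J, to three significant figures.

W_total ≈ 832 J

Step 1 (adiabatic): W = (P₁V₁ − P₂V₂)/(γ−1) = (2493 − 2993)/0.4 = -1249 J.
After step 1: P = 127.3 kPa, V = 23.5 L, T = 746.6 K.
Step 2 (isothermal): W = P₁V₁ ln(V₂/V₁) = (2993) ln(47.1/23.5) = 2081 J.
W_total = -1249 + 2081 = 831.8 J.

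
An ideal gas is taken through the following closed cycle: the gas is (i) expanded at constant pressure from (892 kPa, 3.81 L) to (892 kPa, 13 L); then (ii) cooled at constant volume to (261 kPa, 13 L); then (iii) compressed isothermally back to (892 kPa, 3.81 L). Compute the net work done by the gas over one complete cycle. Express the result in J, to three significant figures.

Leg (i): W = PΔV = (892)(13 − 3.81) = 8197 J.
Leg (ii): W = 0.
Leg (iii): W = PᵢVᵢ ln(V_f/Vᵢ) = (3393) ln(3.81/13) = -4164 J.
W_net = 8197 − 4164 = 4033 J.

W_net ≈ 4030 J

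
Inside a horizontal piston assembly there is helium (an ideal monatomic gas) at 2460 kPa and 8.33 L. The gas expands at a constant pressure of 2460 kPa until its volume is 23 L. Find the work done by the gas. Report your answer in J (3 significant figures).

W ≈ 36100 J

Isobaric: W = P ΔV.
W = (2460 kPa)(23 − 8.33 L) = (2460)(14.67) = 36088 J.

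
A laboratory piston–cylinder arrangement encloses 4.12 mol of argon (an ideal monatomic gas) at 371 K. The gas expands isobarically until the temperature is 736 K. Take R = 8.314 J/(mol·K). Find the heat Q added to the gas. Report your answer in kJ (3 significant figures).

Isobaric: W = nRΔT = (4.12)(8.314)(365) = 12503 J.
ΔU = nCᵥΔT with Cᵥ = 3R/2: ΔU = (4.12)(12.47)(365) = 18754 J.
Q = ΔU + W = 18754 + 12503 = 31256 J.

Q ≈ 31.3 kJ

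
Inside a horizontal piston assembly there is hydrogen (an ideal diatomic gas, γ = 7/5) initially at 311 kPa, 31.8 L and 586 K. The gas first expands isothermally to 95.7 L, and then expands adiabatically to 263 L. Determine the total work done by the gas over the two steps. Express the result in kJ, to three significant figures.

Step 1 (isothermal): W = P₁V₁ ln(V₂/V₁) = (9890) ln(95.7/31.8) = 10896 J.
After step 1: P = 103.3 kPa, V = 95.7 L, T = 586 K.
Step 2 (adiabatic): W = (P₁V₁ − P₂V₂)/(γ−1) = (9890 − 6600)/0.4 = 8224 J.
W_total = 10896 + 8224 = 19120 J.

W_total ≈ 19.1 kJ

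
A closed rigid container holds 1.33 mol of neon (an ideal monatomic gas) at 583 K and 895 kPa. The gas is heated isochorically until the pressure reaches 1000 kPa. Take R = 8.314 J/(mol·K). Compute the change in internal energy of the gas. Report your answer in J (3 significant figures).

ΔU ≈ 1130 J

Constant volume ⇒ W = 0, so Q = ΔU = nCᵥΔT with Cᵥ = 3R/2 = 12.47 J/(mol·K).
At constant V, T₂/T₁ = P₂/P₁ ⇒ ΔT = T₁(P₂/P₁ − 1) = 583·(1000/895 − 1) = 68.4 K.
ΔU = (1.33)(12.47)(68.4) = 1134 J.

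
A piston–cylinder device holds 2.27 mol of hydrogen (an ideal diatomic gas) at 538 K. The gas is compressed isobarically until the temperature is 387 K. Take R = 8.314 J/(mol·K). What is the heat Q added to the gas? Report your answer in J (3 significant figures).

Isobaric: W = nRΔT = (2.27)(8.314)(-151) = -2850 J.
ΔU = nCᵥΔT with Cᵥ = 5R/2: ΔU = (2.27)(20.79)(-151) = -7124 J.
Q = ΔU + W = -7124 − 2850 = -9974 J.

Q ≈ -9970 J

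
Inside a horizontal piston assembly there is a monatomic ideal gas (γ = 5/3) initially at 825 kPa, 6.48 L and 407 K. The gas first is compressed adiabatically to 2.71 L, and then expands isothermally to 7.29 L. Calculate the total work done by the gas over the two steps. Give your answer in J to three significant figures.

W_total ≈ 3140 J

Step 1 (adiabatic): W = (P₁V₁ − P₂V₂)/(γ−1) = (5346 − 9559)/0.667 = -6320 J.
After step 1: P = 3527 kPa, V = 2.71 L, T = 727.8 K.
Step 2 (isothermal): W = P₁V₁ ln(V₂/V₁) = (9559) ln(7.29/2.71) = 9460 J.
W_total = -6320 + 9460 = 3139 J.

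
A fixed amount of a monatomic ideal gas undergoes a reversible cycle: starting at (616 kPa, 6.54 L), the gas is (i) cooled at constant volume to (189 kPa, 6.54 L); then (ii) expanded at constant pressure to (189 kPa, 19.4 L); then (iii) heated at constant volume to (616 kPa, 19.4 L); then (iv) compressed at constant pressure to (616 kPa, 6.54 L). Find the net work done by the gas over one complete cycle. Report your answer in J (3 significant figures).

W_net ≈ -5490 J

Constant-volume legs do no work.
W(ii) = (189)(19.4 − 6.54) = 2431 J; W(iv) = (616)(6.54 − 19.4) = -7922 J.
W_net = 2431 − 7922 = -5491 J (the counter-clockwise enclosed area).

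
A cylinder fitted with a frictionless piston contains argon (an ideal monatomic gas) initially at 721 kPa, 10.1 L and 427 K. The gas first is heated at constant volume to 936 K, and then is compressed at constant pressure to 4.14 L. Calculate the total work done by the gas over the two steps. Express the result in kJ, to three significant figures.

W_total ≈ -9.42 kJ

Step 1 (isochoric): W = 0 (constant volume).
After step 1: P = 1580 kPa (V unchanged).
Step 2 (isobaric): W = PΔV = (1580 kPa)(4.14 − 10.1 L) = -9420 J.
W_total = 0 − 9420 = -9420 J.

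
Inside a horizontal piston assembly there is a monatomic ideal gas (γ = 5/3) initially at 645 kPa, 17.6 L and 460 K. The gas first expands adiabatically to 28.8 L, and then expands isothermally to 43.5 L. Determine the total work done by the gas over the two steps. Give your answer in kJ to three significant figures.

W_total ≈ 8.14 kJ

Step 1 (adiabatic): W = (P₁V₁ − P₂V₂)/(γ−1) = (11352 − 8175)/0.667 = 4766 J.
After step 1: P = 283.9 kPa, V = 28.8 L, T = 331.3 K.
Step 2 (isothermal): W = P₁V₁ ln(V₂/V₁) = (8175) ln(43.5/28.8) = 3371 J.
W_total = 4766 + 3371 = 8137 J.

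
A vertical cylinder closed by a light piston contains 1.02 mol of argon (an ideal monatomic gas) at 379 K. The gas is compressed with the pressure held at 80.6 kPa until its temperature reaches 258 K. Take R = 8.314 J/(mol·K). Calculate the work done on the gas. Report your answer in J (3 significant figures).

Isobaric: W = P ΔV = nR ΔT.
W = (1.02)(8.314)(258 − 379) = -1026 J.
Work on gas = −W_by = 1026 J.

W ≈ 1030 J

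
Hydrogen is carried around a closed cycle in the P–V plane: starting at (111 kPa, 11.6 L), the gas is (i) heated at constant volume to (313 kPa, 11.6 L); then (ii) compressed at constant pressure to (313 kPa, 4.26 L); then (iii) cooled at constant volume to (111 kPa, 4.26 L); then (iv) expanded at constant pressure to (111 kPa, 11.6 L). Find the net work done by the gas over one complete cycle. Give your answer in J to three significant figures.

Constant-volume legs do no work.
W(ii) = (313)(4.26 − 11.6) = -2297 J; W(iv) = (111)(11.6 − 4.26) = 814.7 J.
W_net = -2297 + 814.7 = -1483 J (the counter-clockwise enclosed area).

W_net ≈ -1480 J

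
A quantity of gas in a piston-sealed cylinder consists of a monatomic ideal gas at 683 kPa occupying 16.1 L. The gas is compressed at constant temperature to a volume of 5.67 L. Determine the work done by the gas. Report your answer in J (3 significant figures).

W ≈ -11500 J

Isothermal: W = nRT ln(V₂/V₁) = P₁V₁ ln(V₂/V₁).
P₁V₁ = (683 kPa)(16.1 L) = 10996 J.
W = 10996 × ln(5.67/16.1) = 10996 × -1.044
W_by_gas = -11476 J.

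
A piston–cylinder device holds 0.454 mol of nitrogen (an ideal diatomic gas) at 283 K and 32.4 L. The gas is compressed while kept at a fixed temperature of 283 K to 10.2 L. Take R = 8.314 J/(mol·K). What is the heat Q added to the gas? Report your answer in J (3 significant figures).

Isothermal ⇒ ΔU = 0, so Q = W = nRT ln(V₂/V₁).
Q = (0.454)(8.314)(283) ln(10.2/32.4) = 1068 × -1.156 = -1235 J.

Q ≈ -1230 J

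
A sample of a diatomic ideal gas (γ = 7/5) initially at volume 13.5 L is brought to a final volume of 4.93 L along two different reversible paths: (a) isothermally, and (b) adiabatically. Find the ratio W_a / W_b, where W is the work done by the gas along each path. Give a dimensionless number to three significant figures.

W_a / W_b ≈ 0.812

Path (a) isothermal: W = P₁V₁ ln(V₂/V₁) → W_a/(P₁V₁) = -1.007.
Path (b) adiabatic: W = P₁V₁(1 − (V₁/V₂)^(γ−1))/(γ−1) → W_b/(P₁V₁) = -1.241.
W_a / W_b = -1.007 / -1.241 = 0.812.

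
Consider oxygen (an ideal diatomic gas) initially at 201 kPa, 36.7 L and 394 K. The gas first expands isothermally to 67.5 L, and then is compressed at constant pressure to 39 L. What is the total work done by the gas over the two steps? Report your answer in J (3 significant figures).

Step 1 (isothermal): W = P₁V₁ ln(V₂/V₁) = (7377) ln(67.5/36.7) = 4495 J.
After step 1: P = 109.3 kPa, V = 67.5 L, T = 394 K.
Step 2 (isobaric): W = PΔV = (109.3 kPa)(39 − 67.5 L) = -3115 J.
W_total = 4495 − 3115 = 1380 J.

W_total ≈ 1380 J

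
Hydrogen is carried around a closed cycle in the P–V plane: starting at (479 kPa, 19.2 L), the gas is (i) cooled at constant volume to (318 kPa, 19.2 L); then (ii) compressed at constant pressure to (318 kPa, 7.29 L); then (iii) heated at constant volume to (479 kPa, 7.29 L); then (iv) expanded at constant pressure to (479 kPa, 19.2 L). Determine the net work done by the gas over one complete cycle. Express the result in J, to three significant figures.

W_net ≈ 1920 J

Constant-volume legs do no work.
W(ii) = (318)(7.29 − 19.2) = -3787 J; W(iv) = (479)(19.2 − 7.29) = 5705 J.
W_net = -3787 + 5705 = 1918 J (the clockwise enclosed area).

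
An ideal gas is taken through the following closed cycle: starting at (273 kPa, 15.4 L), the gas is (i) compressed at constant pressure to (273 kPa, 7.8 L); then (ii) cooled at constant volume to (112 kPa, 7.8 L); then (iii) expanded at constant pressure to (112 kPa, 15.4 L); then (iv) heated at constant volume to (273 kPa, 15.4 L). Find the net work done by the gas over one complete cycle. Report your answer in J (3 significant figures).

Constant-volume legs do no work.
W(i) = (273)(7.8 − 15.4) = -2075 J; W(iii) = (112)(15.4 − 7.8) = 851.2 J.
W_net = -2075 + 851.2 = -1224 J (the counter-clockwise enclosed area).

W_net ≈ -1220 J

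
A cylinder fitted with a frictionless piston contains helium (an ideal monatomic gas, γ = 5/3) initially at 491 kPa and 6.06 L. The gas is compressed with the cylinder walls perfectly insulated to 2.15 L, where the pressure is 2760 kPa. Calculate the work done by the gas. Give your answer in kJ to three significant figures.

Adiabatic: W = (P₁V₁ − P₂V₂)/(γ − 1) with γ = 5/3.
P₁V₁ = 2975 J, P₂V₂ = 5934 J.
W = (2975 − 5934) / 0.6667 = -4438 J.

W ≈ -4.44 kJ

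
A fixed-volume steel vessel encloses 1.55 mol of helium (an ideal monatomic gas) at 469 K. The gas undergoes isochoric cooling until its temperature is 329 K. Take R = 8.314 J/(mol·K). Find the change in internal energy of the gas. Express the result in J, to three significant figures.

ΔU ≈ -2710 J

Constant volume ⇒ W = 0, so Q = ΔU = nCᵥΔT with Cᵥ = 3R/2 = 12.47 J/(mol·K).
ΔU = (1.55)(12.47)(329 − 469) = -2706 J.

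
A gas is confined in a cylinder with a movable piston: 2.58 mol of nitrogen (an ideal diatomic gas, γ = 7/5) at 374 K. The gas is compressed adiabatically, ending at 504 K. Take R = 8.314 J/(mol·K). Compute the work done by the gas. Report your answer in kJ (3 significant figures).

Adiabatic ⇒ Q = 0, so W_by = −ΔU = nCᵥ(T₁ − T₂).
Cᵥ = 5R/2 = 20.79 J/(mol·K).
W = (2.58)(20.79)(374 − 504) = -6971 J.

W ≈ -6.97 kJ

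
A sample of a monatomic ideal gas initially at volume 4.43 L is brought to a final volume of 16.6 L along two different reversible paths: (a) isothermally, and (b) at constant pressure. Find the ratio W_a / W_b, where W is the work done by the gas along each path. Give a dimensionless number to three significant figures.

Path (a) isothermal: W = P₁V₁ ln(V₂/V₁) → W_a/(P₁V₁) = 1.321.
Path (b) isobaric: W = P₁(V₂ − V₁) → W_b/(P₁V₁) = 2.747.
W_a / W_b = 1.321 / 2.747 = 0.4809.

W_a / W_b ≈ 0.481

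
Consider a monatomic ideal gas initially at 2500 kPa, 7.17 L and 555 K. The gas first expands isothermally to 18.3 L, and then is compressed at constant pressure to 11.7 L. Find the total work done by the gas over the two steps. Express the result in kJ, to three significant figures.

W_total ≈ 10.3 kJ

Step 1 (isothermal): W = P₁V₁ ln(V₂/V₁) = (17925) ln(18.3/7.17) = 16796 J.
After step 1: P = 979.5 kPa, V = 18.3 L, T = 555 K.
Step 2 (isobaric): W = PΔV = (979.5 kPa)(11.7 − 18.3 L) = -6465 J.
W_total = 16796 − 6465 = 10331 J.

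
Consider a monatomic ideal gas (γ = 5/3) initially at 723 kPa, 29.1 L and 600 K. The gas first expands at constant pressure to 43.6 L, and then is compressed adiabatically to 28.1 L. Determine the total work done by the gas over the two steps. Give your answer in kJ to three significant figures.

W_total ≈ -5.61 kJ

Step 1 (isobaric): W = PΔV = (723 kPa)(43.6 − 29.1 L) = 10484 J.
After step 1: P = 723 kPa, V = 43.6 L, T = 899 K.
Step 2 (adiabatic): W = (P₁V₁ − P₂V₂)/(γ−1) = (31523 − 42249)/0.667 = -16089 J.
W_total = 10484 − 16089 = -5605 J.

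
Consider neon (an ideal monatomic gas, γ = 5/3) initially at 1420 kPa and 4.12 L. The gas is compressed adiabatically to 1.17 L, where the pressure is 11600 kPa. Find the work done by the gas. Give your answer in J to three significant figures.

W ≈ -11600 J

Adiabatic: W = (P₁V₁ − P₂V₂)/(γ − 1) with γ = 5/3.
P₁V₁ = 5850 J, P₂V₂ = 13572 J.
W = (5850 − 13572) / 0.6667 = -11582 J.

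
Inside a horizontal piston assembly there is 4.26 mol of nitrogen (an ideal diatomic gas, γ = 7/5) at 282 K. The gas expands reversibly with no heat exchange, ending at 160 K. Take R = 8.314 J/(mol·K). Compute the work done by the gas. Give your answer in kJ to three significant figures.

Adiabatic ⇒ Q = 0, so W_by = −ΔU = nCᵥ(T₁ − T₂).
Cᵥ = 5R/2 = 20.79 J/(mol·K).
W = (4.26)(20.79)(282 − 160) = 10802 J.

W ≈ 10.8 kJ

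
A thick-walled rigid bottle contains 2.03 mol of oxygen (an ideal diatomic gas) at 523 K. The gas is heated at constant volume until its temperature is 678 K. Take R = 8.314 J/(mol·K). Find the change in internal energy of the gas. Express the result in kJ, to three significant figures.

ΔU ≈ 6.54 kJ

Constant volume ⇒ W = 0, so Q = ΔU = nCᵥΔT with Cᵥ = 5R/2 = 20.79 J/(mol·K).
ΔU = (2.03)(20.79)(678 − 523) = 6540 J.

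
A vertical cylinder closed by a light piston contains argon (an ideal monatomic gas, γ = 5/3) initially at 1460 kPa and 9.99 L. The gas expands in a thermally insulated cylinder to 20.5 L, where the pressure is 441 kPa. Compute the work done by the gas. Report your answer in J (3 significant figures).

Adiabatic: W = (P₁V₁ − P₂V₂)/(γ − 1) with γ = 5/3.
P₁V₁ = 14585 J, P₂V₂ = 9040 J.
W = (14585 − 9040) / 0.6667 = 8317 J.

W ≈ 8320 J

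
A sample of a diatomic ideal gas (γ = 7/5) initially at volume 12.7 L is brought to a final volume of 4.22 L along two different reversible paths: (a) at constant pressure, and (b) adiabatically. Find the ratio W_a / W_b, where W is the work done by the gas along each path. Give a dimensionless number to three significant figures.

Path (a) isobaric: W = P₁(V₂ − V₁) → W_a/(P₁V₁) = -0.6677.
Path (b) adiabatic: W = P₁V₁(1 − (V₁/V₂)^(γ−1))/(γ−1) → W_b/(P₁V₁) = -1.385.
W_a / W_b = -0.6677 / -1.385 = 0.4823.

W_a / W_b ≈ 0.482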